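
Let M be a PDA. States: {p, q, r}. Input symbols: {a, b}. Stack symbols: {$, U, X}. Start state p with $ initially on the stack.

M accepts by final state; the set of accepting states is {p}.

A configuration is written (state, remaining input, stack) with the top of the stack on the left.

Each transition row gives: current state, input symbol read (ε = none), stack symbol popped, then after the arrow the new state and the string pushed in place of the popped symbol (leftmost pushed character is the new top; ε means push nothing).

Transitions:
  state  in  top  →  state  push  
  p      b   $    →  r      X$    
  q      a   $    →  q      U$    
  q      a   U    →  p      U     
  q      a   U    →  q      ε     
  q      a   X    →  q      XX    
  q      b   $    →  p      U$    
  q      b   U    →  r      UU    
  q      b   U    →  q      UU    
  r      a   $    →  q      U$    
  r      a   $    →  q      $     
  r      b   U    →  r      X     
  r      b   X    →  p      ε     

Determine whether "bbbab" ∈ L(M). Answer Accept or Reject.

Reject

No computation consumes all input and reaches a final state.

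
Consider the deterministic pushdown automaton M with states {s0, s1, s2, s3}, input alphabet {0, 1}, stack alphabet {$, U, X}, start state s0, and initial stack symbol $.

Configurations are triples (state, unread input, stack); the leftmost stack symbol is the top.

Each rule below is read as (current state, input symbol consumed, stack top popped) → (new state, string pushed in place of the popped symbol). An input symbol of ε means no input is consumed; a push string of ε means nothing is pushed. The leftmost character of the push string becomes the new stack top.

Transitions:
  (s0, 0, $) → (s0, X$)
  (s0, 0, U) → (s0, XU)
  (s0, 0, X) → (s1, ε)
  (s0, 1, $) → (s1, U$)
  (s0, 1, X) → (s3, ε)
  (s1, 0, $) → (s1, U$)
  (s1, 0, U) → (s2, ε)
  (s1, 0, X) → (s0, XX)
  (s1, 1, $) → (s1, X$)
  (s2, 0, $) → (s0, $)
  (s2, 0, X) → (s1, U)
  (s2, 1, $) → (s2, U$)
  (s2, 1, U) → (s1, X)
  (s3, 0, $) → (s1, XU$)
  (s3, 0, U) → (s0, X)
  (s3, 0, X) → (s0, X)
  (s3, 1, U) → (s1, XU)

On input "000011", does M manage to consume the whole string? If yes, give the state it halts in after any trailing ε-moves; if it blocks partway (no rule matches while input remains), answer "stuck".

s1

(s0, 000011, $)
  read 0, top $: go to s0, push X$ → (s0, 00011, X$)
  read 0, top X: go to s1, push ε → (s1, 0011, $)
  read 0, top $: go to s1, push U$ → (s1, 011, U$)
  read 0, top U: go to s2, push ε → (s2, 11, $)
  read 1, top $: go to s2, push U$ → (s2, 1, U$)
  read 1, top U: go to s1, push X → (s1, ε, X$)
All input consumed; M is in state s1.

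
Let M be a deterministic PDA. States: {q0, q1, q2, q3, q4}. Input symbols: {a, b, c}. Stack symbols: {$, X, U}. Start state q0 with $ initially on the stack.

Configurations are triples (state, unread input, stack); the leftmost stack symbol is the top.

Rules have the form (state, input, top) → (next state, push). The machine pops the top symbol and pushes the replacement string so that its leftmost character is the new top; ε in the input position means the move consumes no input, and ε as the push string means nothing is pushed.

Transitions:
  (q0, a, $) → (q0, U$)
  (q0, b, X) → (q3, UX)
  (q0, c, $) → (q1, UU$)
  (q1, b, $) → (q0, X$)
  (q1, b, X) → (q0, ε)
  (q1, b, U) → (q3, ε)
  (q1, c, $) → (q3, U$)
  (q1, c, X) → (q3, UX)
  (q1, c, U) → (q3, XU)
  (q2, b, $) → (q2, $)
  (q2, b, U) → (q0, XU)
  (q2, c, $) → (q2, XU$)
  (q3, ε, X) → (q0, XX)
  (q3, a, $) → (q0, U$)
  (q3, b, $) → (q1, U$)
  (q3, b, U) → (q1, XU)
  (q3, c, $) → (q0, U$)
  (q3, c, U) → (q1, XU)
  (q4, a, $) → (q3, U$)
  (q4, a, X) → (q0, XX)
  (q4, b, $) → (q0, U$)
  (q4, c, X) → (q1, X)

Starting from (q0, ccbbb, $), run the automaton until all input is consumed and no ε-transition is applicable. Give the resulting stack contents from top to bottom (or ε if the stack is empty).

UXXUU$

(q0, ccbbb, $) ⊢ (q1, cbbb, UU$) ⊢ (q3, bbb, XUU$) ⊢ (q0, bbb, XXUU$) ⊢ (q3, bb, UXXUU$) ⊢ (q1, b, XUXXUU$) ⊢ (q0, ε, UXXUU$)
All input consumed in state q0 with stack UXXUU$.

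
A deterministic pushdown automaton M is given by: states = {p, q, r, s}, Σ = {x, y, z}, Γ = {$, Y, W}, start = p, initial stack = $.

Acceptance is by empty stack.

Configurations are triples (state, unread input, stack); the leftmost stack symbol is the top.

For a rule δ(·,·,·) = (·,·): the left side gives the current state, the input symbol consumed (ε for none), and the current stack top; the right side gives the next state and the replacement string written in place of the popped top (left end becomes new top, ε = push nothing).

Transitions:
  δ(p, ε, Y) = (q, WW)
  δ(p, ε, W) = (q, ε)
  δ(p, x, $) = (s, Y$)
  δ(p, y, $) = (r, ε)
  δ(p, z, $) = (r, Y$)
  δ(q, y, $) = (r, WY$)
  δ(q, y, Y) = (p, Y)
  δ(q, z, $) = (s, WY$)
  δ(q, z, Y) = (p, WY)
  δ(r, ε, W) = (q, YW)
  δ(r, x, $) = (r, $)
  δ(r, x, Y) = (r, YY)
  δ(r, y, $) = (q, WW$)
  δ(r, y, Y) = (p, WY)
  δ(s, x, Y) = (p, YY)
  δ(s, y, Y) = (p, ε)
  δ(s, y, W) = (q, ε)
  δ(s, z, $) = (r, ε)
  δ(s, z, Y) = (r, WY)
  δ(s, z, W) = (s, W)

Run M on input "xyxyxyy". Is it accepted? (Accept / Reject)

Accept

(p, xyxyxyy, $)
  read x, top $: go to s, push Y$ → (s, yxyxyy, Y$)
  read y, top Y: go to p, push ε → (p, xyxyy, $)
  read x, top $: go to s, push Y$ → (s, yxyy, Y$)
  read y, top Y: go to p, push ε → (p, xyy, $)
  read x, top $: go to s, push Y$ → (s, yy, Y$)
  read y, top Y: go to p, push ε → (p, y, $)
  read y, top $: go to r, push ε → (r, ε, ε)
All input consumed and the stack is empty.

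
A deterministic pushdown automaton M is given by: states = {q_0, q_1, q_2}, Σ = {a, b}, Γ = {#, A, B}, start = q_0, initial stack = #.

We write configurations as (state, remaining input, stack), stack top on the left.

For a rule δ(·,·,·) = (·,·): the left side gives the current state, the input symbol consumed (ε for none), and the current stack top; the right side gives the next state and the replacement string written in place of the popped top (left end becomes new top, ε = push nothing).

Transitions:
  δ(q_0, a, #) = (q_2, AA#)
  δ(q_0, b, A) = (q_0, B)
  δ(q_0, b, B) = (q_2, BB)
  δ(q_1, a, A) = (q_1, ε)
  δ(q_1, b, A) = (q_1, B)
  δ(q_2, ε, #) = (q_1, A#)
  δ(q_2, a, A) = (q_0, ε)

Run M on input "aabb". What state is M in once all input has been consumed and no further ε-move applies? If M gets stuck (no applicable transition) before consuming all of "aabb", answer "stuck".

q_2

(q_0, aabb, #) ⊢ (q_2, abb, AA#) ⊢ (q_0, bb, A#) ⊢ (q_0, b, B#) ⊢ (q_2, ε, BB#)
All input consumed; M is in state q_2.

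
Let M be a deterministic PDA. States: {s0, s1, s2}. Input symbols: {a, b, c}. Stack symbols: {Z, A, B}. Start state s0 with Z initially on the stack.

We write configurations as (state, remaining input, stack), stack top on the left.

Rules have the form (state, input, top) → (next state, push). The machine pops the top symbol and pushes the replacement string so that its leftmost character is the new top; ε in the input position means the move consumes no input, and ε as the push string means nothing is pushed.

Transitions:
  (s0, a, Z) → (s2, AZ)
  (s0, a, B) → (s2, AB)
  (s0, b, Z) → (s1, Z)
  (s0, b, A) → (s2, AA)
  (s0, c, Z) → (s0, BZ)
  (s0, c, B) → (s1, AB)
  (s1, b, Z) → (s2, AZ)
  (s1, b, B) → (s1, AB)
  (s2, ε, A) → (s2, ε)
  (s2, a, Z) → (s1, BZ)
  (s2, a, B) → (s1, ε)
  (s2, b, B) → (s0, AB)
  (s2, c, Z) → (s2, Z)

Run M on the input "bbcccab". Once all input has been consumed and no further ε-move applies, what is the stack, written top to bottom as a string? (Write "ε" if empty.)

(s0, bbcccab, Z)
  read b, top Z: go to s1, push Z → (s1, bcccab, Z)
  read b, top Z: go to s2, push AZ → (s2, cccab, AZ)
  ε-move, top A: go to s2, push ε → (s2, cccab, Z)
  read c, top Z: go to s2, push Z → (s2, ccab, Z)
  read c, top Z: go to s2, push Z → (s2, cab, Z)
  read c, top Z: go to s2, push Z → (s2, ab, Z)
  read a, top Z: go to s1, push BZ → (s1, b, BZ)
  read b, top B: go to s1, push AB → (s1, ε, ABZ)
All input consumed in state s1 with stack ABZ.

ABZ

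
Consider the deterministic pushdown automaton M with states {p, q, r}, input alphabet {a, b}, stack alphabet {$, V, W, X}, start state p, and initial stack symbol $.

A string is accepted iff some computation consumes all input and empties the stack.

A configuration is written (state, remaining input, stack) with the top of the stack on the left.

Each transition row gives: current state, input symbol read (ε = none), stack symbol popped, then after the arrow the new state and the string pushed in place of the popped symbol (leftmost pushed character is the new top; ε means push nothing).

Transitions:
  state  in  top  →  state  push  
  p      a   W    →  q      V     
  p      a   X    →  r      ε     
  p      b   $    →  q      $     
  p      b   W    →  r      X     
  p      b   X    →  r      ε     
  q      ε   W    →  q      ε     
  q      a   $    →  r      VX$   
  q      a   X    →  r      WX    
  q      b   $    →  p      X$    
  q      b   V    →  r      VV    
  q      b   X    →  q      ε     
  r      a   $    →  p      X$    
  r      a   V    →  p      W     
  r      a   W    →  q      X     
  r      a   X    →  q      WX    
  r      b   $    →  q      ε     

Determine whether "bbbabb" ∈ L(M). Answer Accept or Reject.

(p, bbbabb, $)
  read b, top $: go to q, push $ → (q, bbabb, $)
  read b, top $: go to p, push X$ → (p, babb, X$)
  read b, top X: go to r, push ε → (r, abb, $)
  read a, top $: go to p, push X$ → (p, bb, X$)
  read b, top X: go to r, push ε → (r, b, $)
  read b, top $: go to q, push ε → (q, ε, ε)
All input consumed and the stack is empty.

Accept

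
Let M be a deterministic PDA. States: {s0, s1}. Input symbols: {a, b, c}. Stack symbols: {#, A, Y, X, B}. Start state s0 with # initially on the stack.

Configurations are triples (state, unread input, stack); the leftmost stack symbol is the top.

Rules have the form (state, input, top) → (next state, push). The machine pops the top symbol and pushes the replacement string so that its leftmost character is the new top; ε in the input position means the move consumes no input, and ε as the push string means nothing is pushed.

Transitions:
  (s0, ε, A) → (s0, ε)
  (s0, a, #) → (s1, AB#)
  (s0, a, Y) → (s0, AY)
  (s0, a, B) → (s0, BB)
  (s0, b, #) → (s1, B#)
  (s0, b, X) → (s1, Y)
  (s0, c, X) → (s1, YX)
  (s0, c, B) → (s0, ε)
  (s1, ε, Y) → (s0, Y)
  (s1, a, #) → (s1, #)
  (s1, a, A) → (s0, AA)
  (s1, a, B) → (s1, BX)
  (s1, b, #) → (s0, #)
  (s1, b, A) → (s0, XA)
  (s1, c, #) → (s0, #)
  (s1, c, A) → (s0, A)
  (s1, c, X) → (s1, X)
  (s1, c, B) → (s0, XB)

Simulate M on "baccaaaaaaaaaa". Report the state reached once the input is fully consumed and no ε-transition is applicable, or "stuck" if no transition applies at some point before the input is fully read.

s0

(s0, baccaaaaaaaaaa, #)
  read b, top #: go to s1, push B# → (s1, accaaaaaaaaaa, B#)
  read a, top B: go to s1, push BX → (s1, ccaaaaaaaaaa, BX#)
  read c, top B: go to s0, push XB → (s0, caaaaaaaaaa, XBX#)
  read c, top X: go to s1, push YX → (s1, aaaaaaaaaa, YXBX#)
  ε-move, top Y: go to s0, push Y → (s0, aaaaaaaaaa, YXBX#)
  read a, top Y: go to s0, push AY → (s0, aaaaaaaaa, AYXBX#)
  ε-move, top A: go to s0, push ε → (s0, aaaaaaaaa, YXBX#)
  read a, top Y: go to s0, push AY → (s0, aaaaaaaa, AYXBX#)
  ε-move, top A: go to s0, push ε → (s0, aaaaaaaa, YXBX#)
  read a, top Y: go to s0, push AY → (s0, aaaaaaa, AYXBX#)
  ε-move, top A: go to s0, push ε → (s0, aaaaaaa, YXBX#)
  read a, top Y: go to s0, push AY → (s0, aaaaaa, AYXBX#)
  ε-move, top A: go to s0, push ε → (s0, aaaaaa, YXBX#)
  read a, top Y: go to s0, push AY → (s0, aaaaa, AYXBX#)
  ε-move, top A: go to s0, push ε → (s0, aaaaa, YXBX#)
  read a, top Y: go to s0, push AY → (s0, aaaa, AYXBX#)
  ε-move, top A: go to s0, push ε → (s0, aaaa, YXBX#)
  read a, top Y: go to s0, push AY → (s0, aaa, AYXBX#)
  ε-move, top A: go to s0, push ε → (s0, aaa, YXBX#)
  read a, top Y: go to s0, push AY → (s0, aa, AYXBX#)
  ε-move, top A: go to s0, push ε → (s0, aa, YXBX#)
  read a, top Y: go to s0, push AY → (s0, a, AYXBX#)
  ε-move, top A: go to s0, push ε → (s0, a, YXBX#)
  read a, top Y: go to s0, push AY → (s0, ε, AYXBX#)
  ε-move, top A: go to s0, push ε → (s0, ε, YXBX#)
All input consumed; M is in state s0.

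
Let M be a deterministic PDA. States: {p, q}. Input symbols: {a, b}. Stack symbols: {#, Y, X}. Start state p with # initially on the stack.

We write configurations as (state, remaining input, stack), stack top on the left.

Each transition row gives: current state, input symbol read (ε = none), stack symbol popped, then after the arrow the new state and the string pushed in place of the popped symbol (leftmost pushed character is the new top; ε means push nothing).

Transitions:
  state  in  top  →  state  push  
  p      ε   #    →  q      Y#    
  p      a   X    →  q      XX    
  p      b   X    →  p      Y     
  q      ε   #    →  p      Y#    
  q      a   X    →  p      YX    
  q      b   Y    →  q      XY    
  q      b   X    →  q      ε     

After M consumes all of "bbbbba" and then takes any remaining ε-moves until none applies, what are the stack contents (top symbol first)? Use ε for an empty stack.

(p, bbbbba, #)
  ε-move, top #: go to q, push Y# → (q, bbbbba, Y#)
  read b, top Y: go to q, push XY → (q, bbbba, XY#)
  read b, top X: go to q, push ε → (q, bbba, Y#)
  read b, top Y: go to q, push XY → (q, bba, XY#)
  read b, top X: go to q, push ε → (q, ba, Y#)
  read b, top Y: go to q, push XY → (q, a, XY#)
  read a, top X: go to p, push YX → (p, ε, YXY#)
All input consumed in state p with stack YXY#.

YXY#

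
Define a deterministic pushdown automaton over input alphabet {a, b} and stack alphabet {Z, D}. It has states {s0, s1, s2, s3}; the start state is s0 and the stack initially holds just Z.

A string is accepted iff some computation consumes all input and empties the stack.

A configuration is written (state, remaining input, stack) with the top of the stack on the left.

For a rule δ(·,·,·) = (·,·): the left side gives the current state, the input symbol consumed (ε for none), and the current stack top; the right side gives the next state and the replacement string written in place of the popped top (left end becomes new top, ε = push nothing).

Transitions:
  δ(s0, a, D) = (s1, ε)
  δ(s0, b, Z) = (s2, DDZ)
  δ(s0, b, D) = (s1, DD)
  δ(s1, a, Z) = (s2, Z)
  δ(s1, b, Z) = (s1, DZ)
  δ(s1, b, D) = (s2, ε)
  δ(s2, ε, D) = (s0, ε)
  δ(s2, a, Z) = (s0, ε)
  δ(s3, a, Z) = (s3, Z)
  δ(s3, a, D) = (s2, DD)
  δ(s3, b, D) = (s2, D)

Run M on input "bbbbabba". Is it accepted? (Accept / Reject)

Accept

(s0, bbbbabba, Z)
  read b, top Z: go to s2, push DDZ → (s2, bbbabba, DDZ)
  ε-move, top D: go to s0, push ε → (s0, bbbabba, DZ)
  read b, top D: go to s1, push DD → (s1, bbabba, DDZ)
  read b, top D: go to s2, push ε → (s2, babba, DZ)
  ε-move, top D: go to s0, push ε → (s0, babba, Z)
  read b, top Z: go to s2, push DDZ → (s2, abba, DDZ)
  ε-move, top D: go to s0, push ε → (s0, abba, DZ)
  read a, top D: go to s1, push ε → (s1, bba, Z)
  read b, top Z: go to s1, push DZ → (s1, ba, DZ)
  read b, top D: go to s2, push ε → (s2, a, Z)
  read a, top Z: go to s0, push ε → (s0, ε, ε)
All input consumed and the stack is empty.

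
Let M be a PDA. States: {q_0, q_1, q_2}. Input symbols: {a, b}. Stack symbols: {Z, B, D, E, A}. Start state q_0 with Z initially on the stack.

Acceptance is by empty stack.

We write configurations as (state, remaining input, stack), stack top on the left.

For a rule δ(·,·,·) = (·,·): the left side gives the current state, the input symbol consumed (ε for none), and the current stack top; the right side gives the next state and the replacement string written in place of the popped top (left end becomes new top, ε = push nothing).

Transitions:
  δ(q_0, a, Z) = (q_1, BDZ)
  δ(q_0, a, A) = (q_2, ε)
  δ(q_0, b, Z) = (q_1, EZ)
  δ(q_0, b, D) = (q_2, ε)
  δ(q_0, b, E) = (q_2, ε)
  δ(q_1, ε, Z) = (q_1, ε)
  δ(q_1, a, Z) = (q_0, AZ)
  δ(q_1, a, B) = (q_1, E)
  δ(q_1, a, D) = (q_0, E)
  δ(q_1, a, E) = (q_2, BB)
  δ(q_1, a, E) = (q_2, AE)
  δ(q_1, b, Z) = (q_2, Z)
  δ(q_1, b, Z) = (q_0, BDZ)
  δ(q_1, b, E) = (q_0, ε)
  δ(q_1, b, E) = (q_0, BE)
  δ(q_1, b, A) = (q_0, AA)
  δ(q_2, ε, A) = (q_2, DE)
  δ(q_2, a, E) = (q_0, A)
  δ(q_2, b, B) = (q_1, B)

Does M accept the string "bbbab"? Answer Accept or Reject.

No computation consumes all input and empties the stack.

Reject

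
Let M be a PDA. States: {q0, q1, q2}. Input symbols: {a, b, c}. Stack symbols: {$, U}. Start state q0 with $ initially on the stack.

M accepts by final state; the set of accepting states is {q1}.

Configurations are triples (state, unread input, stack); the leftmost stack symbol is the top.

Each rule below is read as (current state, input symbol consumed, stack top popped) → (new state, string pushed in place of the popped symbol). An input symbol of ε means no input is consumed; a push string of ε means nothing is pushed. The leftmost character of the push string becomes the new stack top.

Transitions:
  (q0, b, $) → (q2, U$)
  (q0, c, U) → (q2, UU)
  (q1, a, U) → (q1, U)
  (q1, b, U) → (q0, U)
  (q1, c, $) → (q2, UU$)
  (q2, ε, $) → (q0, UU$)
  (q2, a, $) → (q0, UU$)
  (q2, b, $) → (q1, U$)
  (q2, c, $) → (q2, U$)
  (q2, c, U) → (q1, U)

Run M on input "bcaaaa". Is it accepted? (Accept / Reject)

One accepting computation: (q0, bcaaaa, $) ⊢ (q2, caaaa, U$) ⊢ (q1, aaaa, U$) ⊢ (q1, aaa, U$) ⊢ (q1, aa, U$) ⊢ (q1, a, U$) ⊢ (q1, ε, U$)
All input consumed and state q1 ∈ F.

Accept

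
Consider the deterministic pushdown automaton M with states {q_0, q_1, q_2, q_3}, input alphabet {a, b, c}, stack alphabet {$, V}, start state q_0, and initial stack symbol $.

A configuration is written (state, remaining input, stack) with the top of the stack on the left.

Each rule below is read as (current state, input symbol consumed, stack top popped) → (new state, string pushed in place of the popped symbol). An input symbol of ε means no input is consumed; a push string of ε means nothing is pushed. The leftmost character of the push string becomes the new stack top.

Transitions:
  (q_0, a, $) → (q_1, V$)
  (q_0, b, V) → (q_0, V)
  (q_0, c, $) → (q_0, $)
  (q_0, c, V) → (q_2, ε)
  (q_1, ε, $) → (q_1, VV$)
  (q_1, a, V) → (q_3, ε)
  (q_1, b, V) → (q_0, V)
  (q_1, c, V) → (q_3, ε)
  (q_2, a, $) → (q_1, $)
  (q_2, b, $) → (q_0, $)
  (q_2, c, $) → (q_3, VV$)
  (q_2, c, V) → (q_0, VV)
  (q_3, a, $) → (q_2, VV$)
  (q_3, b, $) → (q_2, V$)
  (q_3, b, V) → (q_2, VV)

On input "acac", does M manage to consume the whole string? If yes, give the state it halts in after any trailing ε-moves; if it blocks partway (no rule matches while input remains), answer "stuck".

q_0

(q_0, acac, $) ⊢ (q_1, cac, V$) ⊢ (q_3, ac, $) ⊢ (q_2, c, VV$) ⊢ (q_0, ε, VVV$)
All input consumed; M is in state q_0.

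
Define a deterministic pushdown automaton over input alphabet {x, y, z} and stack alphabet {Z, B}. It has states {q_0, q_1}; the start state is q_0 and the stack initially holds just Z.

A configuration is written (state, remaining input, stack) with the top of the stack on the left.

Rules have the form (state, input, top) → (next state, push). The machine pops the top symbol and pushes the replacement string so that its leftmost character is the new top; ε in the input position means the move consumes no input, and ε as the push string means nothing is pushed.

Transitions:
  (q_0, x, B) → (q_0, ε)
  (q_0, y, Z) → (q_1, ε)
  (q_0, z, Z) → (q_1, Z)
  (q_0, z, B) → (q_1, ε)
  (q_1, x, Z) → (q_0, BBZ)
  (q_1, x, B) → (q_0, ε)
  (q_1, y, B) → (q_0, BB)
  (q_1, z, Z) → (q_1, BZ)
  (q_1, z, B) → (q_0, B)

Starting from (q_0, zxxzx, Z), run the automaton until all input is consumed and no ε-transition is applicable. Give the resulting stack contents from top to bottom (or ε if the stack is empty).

BBZ

(q_0, zxxzx, Z)
  read z, top Z: go to q_1, push Z → (q_1, xxzx, Z)
  read x, top Z: go to q_0, push BBZ → (q_0, xzx, BBZ)
  read x, top B: go to q_0, push ε → (q_0, zx, BZ)
  read z, top B: go to q_1, push ε → (q_1, x, Z)
  read x, top Z: go to q_0, push BBZ → (q_0, ε, BBZ)
All input consumed in state q_0 with stack BBZ.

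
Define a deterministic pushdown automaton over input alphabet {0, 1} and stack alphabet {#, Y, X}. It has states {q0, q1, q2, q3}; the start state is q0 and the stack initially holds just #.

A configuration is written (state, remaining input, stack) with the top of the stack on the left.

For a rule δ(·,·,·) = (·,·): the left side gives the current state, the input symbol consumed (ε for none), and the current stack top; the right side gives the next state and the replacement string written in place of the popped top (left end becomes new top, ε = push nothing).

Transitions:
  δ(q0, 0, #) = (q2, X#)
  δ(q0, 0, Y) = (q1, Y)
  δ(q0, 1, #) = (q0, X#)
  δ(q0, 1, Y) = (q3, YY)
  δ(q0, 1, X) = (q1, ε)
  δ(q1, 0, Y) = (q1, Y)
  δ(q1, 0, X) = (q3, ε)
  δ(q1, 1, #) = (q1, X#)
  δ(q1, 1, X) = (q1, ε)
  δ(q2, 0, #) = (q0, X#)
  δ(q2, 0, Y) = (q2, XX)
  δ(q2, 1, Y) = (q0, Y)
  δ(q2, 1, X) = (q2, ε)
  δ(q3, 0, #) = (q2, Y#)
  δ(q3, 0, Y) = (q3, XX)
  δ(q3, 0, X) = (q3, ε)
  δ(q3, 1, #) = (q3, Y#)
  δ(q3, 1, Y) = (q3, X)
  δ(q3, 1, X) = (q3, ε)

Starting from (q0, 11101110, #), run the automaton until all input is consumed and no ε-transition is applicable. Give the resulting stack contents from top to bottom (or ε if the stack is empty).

(q0, 11101110, #)
  read 1, top #: go to q0, push X# → (q0, 1101110, X#)
  read 1, top X: go to q1, push ε → (q1, 101110, #)
  read 1, top #: go to q1, push X# → (q1, 01110, X#)
  read 0, top X: go to q3, push ε → (q3, 1110, #)
  read 1, top #: go to q3, push Y# → (q3, 110, Y#)
  read 1, top Y: go to q3, push X → (q3, 10, X#)
  read 1, top X: go to q3, push ε → (q3, 0, #)
  read 0, top #: go to q2, push Y# → (q2, ε, Y#)
All input consumed in state q2 with stack Y#.

Y#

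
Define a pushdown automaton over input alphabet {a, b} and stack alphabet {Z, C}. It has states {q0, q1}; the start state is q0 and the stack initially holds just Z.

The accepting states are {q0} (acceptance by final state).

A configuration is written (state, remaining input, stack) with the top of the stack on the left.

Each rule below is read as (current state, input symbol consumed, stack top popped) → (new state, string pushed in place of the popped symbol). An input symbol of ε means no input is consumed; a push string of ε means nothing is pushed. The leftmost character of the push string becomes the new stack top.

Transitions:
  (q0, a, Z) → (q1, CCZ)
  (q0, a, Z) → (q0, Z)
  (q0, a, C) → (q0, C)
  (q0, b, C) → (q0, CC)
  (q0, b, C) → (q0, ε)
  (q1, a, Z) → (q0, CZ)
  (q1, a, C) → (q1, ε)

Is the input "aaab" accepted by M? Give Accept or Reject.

No computation consumes all input and reaches a final state.

Reject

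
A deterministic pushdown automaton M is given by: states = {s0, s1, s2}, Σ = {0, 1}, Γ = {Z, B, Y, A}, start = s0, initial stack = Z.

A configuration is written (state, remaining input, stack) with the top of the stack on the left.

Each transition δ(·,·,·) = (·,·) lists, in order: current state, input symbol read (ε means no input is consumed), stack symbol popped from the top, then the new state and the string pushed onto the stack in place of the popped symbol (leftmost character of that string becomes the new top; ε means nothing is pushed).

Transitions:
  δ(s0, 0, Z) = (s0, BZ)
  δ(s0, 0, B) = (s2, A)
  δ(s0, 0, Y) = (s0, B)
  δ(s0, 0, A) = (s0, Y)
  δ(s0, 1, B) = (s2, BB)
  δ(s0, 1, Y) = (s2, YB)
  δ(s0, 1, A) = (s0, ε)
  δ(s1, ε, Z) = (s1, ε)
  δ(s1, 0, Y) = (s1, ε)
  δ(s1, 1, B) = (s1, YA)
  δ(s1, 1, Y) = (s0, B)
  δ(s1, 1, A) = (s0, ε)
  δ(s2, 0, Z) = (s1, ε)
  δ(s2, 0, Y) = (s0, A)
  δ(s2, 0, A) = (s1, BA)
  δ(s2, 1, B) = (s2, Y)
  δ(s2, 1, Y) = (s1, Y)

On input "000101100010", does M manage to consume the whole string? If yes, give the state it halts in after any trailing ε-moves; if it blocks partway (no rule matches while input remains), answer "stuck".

(s0, 000101100010, Z)
  read 0, top Z: go to s0, push BZ → (s0, 00101100010, BZ)
  read 0, top B: go to s2, push A → (s2, 0101100010, AZ)
  read 0, top A: go to s1, push BA → (s1, 101100010, BAZ)
  read 1, top B: go to s1, push YA → (s1, 01100010, YAAZ)
  read 0, top Y: go to s1, push ε → (s1, 1100010, AAZ)
  read 1, top A: go to s0, push ε → (s0, 100010, AZ)
  read 1, top A: go to s0, push ε → (s0, 00010, Z)
  read 0, top Z: go to s0, push BZ → (s0, 0010, BZ)
  read 0, top B: go to s2, push A → (s2, 010, AZ)
  read 0, top A: go to s1, push BA → (s1, 10, BAZ)
  read 1, top B: go to s1, push YA → (s1, 0, YAAZ)
  read 0, top Y: go to s1, push ε → (s1, ε, AAZ)
All input consumed; M is in state s1.

s1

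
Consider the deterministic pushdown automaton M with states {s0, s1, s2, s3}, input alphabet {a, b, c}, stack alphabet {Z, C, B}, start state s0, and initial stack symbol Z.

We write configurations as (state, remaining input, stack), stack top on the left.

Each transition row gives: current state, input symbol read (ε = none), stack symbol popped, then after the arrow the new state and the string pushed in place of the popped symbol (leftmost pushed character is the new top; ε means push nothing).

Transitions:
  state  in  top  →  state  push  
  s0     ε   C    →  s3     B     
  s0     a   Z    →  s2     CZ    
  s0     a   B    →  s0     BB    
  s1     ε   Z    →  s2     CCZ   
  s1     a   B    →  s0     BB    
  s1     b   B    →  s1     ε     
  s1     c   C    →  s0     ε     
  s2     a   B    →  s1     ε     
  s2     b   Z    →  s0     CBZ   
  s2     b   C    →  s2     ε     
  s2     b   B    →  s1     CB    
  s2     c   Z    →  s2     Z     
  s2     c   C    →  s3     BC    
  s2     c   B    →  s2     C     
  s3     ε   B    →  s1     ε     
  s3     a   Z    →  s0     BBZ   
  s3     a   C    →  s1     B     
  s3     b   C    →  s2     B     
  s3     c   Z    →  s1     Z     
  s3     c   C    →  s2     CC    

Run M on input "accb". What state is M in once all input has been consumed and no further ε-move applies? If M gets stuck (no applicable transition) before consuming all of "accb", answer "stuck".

stuck

(s0, accb, Z)
  read a, top Z: go to s2, push CZ → (s2, ccb, CZ)
  read c, top C: go to s3, push BC → (s3, cb, BCZ)
  ε-move, top B: go to s1, push ε → (s1, cb, CZ)
  read c, top C: go to s0, push ε → (s0, b, Z)
No transition for (s0, b, top Z); M blocks with input b remaining.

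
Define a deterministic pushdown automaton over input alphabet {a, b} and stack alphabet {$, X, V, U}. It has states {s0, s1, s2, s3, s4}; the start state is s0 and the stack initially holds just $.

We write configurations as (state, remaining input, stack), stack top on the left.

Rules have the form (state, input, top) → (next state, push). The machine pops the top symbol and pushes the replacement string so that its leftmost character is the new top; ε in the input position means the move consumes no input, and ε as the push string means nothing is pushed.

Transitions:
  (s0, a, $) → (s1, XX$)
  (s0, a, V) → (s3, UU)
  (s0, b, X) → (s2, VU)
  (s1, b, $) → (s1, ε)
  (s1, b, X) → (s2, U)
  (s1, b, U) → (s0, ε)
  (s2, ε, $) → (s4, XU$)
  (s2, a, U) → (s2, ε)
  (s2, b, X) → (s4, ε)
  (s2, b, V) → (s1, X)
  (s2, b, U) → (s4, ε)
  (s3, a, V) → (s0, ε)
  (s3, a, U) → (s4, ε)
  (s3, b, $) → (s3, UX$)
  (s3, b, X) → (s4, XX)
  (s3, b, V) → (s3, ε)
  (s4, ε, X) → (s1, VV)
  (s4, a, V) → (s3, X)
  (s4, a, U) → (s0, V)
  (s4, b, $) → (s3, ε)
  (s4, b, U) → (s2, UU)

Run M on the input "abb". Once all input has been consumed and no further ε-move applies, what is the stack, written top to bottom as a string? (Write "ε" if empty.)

VV$

(s0, abb, $) ⊢ (s1, bb, XX$) ⊢ (s2, b, UX$) ⊢ (s4, ε, X$) ⊢ (s1, ε, VV$)
All input consumed in state s1 with stack VV$.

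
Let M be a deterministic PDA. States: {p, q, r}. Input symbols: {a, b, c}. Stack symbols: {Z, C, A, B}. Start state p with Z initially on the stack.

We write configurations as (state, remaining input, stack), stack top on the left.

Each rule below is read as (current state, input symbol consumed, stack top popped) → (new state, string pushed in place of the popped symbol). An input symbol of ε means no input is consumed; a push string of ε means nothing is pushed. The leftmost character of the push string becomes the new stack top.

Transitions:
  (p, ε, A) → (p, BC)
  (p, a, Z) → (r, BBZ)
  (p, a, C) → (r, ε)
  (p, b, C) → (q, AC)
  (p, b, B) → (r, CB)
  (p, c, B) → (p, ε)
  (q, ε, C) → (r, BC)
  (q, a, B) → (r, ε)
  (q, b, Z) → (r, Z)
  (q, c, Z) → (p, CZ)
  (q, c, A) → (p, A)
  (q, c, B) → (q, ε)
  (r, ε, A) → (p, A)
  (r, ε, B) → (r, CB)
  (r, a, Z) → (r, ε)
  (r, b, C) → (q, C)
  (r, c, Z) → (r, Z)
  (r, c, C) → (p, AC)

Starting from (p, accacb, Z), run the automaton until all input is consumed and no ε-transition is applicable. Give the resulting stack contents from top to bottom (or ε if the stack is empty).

CBCCBBZ

(p, accacb, Z)
  read a, top Z: go to r, push BBZ → (r, ccacb, BBZ)
  ε-move, top B: go to r, push CB → (r, ccacb, CBBZ)
  read c, top C: go to p, push AC → (p, cacb, ACBBZ)
  ε-move, top A: go to p, push BC → (p, cacb, BCCBBZ)
  read c, top B: go to p, push ε → (p, acb, CCBBZ)
  read a, top C: go to r, push ε → (r, cb, CBBZ)
  read c, top C: go to p, push AC → (p, b, ACBBZ)
  ε-move, top A: go to p, push BC → (p, b, BCCBBZ)
  read b, top B: go to r, push CB → (r, ε, CBCCBBZ)
All input consumed in state r with stack CBCCBBZ.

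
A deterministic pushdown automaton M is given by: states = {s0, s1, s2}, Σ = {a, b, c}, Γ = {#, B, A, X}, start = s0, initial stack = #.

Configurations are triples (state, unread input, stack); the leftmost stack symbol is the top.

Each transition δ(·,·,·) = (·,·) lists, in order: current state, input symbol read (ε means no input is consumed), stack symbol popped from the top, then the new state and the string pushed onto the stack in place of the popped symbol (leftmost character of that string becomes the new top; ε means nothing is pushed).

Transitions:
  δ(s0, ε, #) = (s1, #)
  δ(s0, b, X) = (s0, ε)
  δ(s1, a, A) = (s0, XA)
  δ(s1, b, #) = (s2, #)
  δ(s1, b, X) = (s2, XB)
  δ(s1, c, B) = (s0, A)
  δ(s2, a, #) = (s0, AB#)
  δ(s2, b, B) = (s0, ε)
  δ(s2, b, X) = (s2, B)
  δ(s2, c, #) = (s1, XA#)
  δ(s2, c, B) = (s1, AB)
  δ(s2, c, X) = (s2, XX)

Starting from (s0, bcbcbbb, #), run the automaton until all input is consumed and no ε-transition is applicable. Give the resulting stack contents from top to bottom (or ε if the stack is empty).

BA#

(s0, bcbcbbb, #) ⊢ (s1, bcbcbbb, #) ⊢ (s2, cbcbbb, #) ⊢ (s1, bcbbb, XA#) ⊢ (s2, cbbb, XBA#) ⊢ (s2, bbb, XXBA#) ⊢ (s2, bb, BXBA#) ⊢ (s0, b, XBA#) ⊢ (s0, ε, BA#)
All input consumed in state s0 with stack BA#.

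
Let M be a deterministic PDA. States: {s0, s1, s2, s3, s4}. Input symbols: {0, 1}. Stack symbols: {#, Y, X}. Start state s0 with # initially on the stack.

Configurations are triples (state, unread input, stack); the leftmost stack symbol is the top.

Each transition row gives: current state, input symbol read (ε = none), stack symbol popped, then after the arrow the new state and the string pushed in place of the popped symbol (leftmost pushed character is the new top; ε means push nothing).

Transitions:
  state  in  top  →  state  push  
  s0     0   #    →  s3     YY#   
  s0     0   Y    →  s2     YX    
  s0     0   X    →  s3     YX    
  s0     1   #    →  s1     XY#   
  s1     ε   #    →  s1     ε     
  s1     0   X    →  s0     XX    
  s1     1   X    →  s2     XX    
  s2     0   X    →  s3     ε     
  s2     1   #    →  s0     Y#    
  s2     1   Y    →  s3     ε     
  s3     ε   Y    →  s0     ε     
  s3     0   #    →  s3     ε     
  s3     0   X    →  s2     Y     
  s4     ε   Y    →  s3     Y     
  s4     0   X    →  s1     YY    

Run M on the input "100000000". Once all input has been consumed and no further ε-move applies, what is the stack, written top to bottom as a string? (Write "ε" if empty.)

XXY#

(s0, 100000000, #)
  read 1, top #: go to s1, push XY# → (s1, 00000000, XY#)
  read 0, top X: go to s0, push XX → (s0, 0000000, XXY#)
  read 0, top X: go to s3, push YX → (s3, 000000, YXXY#)
  ε-move, top Y: go to s0, push ε → (s0, 000000, XXY#)
  read 0, top X: go to s3, push YX → (s3, 00000, YXXY#)
  ε-move, top Y: go to s0, push ε → (s0, 00000, XXY#)
  read 0, top X: go to s3, push YX → (s3, 0000, YXXY#)
  ε-move, top Y: go to s0, push ε → (s0, 0000, XXY#)
  read 0, top X: go to s3, push YX → (s3, 000, YXXY#)
  ε-move, top Y: go to s0, push ε → (s0, 000, XXY#)
  read 0, top X: go to s3, push YX → (s3, 00, YXXY#)
  ε-move, top Y: go to s0, push ε → (s0, 00, XXY#)
  read 0, top X: go to s3, push YX → (s3, 0, YXXY#)
  ε-move, top Y: go to s0, push ε → (s0, 0, XXY#)
  read 0, top X: go to s3, push YX → (s3, ε, YXXY#)
  ε-move, top Y: go to s0, push ε → (s0, ε, XXY#)
All input consumed in state s0 with stack XXY#.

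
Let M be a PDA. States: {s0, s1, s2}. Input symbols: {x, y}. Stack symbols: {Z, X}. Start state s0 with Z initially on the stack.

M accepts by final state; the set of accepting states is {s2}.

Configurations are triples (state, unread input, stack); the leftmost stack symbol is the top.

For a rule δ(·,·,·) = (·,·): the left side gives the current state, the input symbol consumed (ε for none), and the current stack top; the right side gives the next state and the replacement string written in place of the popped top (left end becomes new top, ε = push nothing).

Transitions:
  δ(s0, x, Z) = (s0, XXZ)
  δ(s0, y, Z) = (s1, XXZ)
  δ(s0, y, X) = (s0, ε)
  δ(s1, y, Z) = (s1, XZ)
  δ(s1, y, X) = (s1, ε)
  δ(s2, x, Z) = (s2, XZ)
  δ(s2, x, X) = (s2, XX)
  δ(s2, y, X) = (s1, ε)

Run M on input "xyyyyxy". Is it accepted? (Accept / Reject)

Reject

No computation consumes all input and reaches a final state.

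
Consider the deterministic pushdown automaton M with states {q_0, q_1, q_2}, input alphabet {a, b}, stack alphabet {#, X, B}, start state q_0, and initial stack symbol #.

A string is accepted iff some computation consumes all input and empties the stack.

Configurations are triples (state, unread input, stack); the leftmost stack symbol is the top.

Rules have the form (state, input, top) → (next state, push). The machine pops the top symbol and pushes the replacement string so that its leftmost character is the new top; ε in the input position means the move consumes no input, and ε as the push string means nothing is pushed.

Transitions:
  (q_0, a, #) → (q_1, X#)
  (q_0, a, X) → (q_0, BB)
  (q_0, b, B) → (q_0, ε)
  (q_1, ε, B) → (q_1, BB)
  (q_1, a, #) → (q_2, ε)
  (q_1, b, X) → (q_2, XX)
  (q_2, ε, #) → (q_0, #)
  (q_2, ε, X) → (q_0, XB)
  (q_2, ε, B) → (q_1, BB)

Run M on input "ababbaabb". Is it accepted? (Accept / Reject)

(q_0, ababbaabb, #)
  read a, top #: go to q_1, push X# → (q_1, babbaabb, X#)
  read b, top X: go to q_2, push XX → (q_2, abbaabb, XX#)
  ε-move, top X: go to q_0, push XB → (q_0, abbaabb, XBX#)
  read a, top X: go to q_0, push BB → (q_0, bbaabb, BBBX#)
  read b, top B: go to q_0, push ε → (q_0, baabb, BBX#)
  read b, top B: go to q_0, push ε → (q_0, aabb, BX#)
No transition applies at (q_0, aabb, BX#); input not fully consumed.

Reject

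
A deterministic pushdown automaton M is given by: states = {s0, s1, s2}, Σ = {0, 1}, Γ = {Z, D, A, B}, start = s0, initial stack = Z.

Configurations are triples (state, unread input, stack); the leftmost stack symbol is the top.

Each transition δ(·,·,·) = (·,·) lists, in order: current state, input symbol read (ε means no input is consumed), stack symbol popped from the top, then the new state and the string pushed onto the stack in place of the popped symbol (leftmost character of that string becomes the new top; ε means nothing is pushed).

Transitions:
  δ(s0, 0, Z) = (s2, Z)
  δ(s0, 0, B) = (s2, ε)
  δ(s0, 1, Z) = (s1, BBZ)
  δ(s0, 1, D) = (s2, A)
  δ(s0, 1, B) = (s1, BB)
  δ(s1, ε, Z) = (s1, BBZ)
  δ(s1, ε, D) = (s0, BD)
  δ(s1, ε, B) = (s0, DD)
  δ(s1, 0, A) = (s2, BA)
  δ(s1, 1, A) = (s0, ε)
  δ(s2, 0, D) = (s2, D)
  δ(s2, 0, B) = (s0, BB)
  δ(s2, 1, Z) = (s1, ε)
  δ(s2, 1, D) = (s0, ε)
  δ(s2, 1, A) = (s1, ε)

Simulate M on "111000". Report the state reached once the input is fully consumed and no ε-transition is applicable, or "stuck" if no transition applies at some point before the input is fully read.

(s0, 111000, Z)
  read 1, top Z: go to s1, push BBZ → (s1, 11000, BBZ)
  ε-move, top B: go to s0, push DD → (s0, 11000, DDBZ)
  read 1, top D: go to s2, push A → (s2, 1000, ADBZ)
  read 1, top A: go to s1, push ε → (s1, 000, DBZ)
  ε-move, top D: go to s0, push BD → (s0, 000, BDBZ)
  read 0, top B: go to s2, push ε → (s2, 00, DBZ)
  read 0, top D: go to s2, push D → (s2, 0, DBZ)
  read 0, top D: go to s2, push D → (s2, ε, DBZ)
All input consumed; M is in state s2.

s2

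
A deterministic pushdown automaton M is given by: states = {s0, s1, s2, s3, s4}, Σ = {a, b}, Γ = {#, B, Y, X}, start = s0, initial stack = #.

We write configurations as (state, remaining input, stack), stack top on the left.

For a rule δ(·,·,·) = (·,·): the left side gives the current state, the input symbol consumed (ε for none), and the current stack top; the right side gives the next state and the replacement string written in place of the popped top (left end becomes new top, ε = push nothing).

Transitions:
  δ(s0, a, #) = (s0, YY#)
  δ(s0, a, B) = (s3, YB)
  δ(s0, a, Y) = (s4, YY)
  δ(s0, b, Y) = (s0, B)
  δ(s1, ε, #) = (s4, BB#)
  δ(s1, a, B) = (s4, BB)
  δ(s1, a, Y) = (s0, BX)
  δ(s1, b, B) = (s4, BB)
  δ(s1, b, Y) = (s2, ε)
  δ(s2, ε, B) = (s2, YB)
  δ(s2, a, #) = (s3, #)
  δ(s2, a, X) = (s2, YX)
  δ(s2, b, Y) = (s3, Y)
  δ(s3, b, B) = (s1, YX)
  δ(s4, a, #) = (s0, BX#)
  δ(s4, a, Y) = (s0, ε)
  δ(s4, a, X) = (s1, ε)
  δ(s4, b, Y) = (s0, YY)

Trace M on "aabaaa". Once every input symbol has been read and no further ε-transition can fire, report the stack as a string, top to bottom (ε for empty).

(s0, aabaaa, #)
  read a, top #: go to s0, push YY# → (s0, abaaa, YY#)
  read a, top Y: go to s4, push YY → (s4, baaa, YYY#)
  read b, top Y: go to s0, push YY → (s0, aaa, YYYY#)
  read a, top Y: go to s4, push YY → (s4, aa, YYYYY#)
  read a, top Y: go to s0, push ε → (s0, a, YYYY#)
  read a, top Y: go to s4, push YY → (s4, ε, YYYYY#)
All input consumed in state s4 with stack YYYYY#.

YYYYY#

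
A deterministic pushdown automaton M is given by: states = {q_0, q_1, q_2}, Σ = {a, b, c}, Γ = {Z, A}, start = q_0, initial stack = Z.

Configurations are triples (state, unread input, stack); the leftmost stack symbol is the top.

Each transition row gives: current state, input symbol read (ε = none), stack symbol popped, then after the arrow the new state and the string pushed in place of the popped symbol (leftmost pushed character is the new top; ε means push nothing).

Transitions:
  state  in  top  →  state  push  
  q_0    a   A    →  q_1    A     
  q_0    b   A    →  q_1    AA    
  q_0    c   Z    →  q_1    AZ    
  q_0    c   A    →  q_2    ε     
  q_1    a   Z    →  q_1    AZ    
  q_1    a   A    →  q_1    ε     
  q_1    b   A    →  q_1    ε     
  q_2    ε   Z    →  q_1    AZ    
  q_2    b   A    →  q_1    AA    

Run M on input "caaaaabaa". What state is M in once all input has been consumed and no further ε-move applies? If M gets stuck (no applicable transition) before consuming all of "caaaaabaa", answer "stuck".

stuck

(q_0, caaaaabaa, Z)
  read c, top Z: go to q_1, push AZ → (q_1, aaaaabaa, AZ)
  read a, top A: go to q_1, push ε → (q_1, aaaabaa, Z)
  read a, top Z: go to q_1, push AZ → (q_1, aaabaa, AZ)
  read a, top A: go to q_1, push ε → (q_1, aabaa, Z)
  read a, top Z: go to q_1, push AZ → (q_1, abaa, AZ)
  read a, top A: go to q_1, push ε → (q_1, baa, Z)
No transition for (q_1, b, top Z); M blocks with input baa remaining.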